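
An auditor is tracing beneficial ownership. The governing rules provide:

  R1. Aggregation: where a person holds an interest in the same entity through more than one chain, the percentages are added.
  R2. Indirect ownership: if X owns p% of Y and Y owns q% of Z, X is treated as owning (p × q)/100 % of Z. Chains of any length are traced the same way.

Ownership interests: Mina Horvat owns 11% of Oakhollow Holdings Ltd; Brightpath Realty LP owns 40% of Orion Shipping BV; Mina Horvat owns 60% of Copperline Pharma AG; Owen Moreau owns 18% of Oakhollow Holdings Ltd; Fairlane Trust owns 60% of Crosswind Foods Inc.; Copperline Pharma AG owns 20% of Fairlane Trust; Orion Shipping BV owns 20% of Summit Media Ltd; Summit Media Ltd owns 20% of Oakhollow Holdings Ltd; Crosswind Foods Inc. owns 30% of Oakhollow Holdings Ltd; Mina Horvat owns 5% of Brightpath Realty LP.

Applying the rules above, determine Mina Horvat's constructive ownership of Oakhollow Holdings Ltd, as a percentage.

13.24%

Chain via Brightpath Realty LP → Orion Shipping BV → Summit Media Ltd (R2): 5% × 40% × 20% × 20% = 0.08% of Oakhollow Holdings Ltd.
Chain via Copperline Pharma AG → Fairlane Trust → Crosswind Foods Inc. (R2): 60% × 20% × 60% × 30% = 2.16% of Oakhollow Holdings Ltd.
Direct interest in Oakhollow Holdings Ltd: 11%.
Aggregating (R1): 0.08% + 2.16% + 11% = 13.24%.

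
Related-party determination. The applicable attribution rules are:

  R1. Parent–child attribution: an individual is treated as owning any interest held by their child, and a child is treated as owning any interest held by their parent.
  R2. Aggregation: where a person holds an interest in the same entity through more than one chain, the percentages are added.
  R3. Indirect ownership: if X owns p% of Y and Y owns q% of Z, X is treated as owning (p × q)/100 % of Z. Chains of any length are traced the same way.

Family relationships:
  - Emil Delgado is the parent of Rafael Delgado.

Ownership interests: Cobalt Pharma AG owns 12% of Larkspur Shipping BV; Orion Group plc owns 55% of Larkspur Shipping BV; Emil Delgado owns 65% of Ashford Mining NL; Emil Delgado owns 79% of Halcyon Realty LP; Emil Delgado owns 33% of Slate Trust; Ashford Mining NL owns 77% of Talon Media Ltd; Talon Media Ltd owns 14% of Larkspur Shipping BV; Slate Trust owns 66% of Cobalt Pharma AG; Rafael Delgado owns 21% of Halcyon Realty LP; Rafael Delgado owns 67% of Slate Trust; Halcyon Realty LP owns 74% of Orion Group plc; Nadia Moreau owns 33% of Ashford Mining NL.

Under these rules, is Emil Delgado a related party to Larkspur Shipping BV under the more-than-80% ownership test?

By parent–child attribution (R1), Emil Delgado is treated as also owning Rafael Delgado's interest in Halcyon Realty LP, giving 79% + 21% = 100%.
By parent–child attribution (R1), Emil Delgado is treated as also owning Rafael Delgado's interest in Slate Trust, giving 33% + 67% = 100%.
Chain via Ashford Mining NL → Talon Media Ltd (R3): 65% × 77% × 14% = 7.007% of Larkspur Shipping BV.
Chain via Halcyon Realty LP → Orion Group plc (R3): 100% × 74% × 55% = 40.7% of Larkspur Shipping BV.
Chain via Slate Trust → Cobalt Pharma AG (R3): 100% × 66% × 12% = 7.92% of Larkspur Shipping BV.
Aggregating (R2): 7.007% + 40.7% + 7.92% = 55.627%.
55.627% does not exceed the 80% threshold, so Emil is not a related party to Larkspur Shipping BV.

No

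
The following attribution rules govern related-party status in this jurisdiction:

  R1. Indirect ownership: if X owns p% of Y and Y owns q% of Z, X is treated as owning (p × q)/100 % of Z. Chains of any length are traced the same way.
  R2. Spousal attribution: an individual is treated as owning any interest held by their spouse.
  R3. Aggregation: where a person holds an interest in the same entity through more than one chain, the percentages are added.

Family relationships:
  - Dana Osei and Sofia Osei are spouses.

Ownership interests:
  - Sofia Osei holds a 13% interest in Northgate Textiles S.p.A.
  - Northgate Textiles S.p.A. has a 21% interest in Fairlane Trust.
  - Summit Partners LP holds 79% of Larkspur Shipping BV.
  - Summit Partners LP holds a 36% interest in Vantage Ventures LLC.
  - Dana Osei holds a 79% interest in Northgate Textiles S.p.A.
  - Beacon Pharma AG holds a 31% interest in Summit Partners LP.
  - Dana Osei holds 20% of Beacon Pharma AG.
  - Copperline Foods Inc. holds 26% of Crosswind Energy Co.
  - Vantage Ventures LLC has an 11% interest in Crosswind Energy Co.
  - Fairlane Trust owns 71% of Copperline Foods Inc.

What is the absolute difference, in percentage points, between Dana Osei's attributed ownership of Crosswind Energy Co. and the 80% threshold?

76.188008

By spousal attribution (R2), Dana Osei is treated as also owning Sofia Osei's interest in Northgate Textiles S.p.A, giving 79% + 13% = 92%.
Chain via Northgate Textiles S.p.A. → Fairlane Trust → Copperline Foods Inc. (R1): 92% × 21% × 71% × 26% = 3.566472% of Crosswind Energy Co.
Chain via Beacon Pharma AG → Summit Partners LP → Vantage Ventures LLC (R1): 20% × 31% × 36% × 11% = 0.24552% of Crosswind Energy Co.
Aggregating (R3): 3.566472% + 0.24552% = 3.811992%.
3.811992% falls short of the 80% threshold by 76.188008 percentage points.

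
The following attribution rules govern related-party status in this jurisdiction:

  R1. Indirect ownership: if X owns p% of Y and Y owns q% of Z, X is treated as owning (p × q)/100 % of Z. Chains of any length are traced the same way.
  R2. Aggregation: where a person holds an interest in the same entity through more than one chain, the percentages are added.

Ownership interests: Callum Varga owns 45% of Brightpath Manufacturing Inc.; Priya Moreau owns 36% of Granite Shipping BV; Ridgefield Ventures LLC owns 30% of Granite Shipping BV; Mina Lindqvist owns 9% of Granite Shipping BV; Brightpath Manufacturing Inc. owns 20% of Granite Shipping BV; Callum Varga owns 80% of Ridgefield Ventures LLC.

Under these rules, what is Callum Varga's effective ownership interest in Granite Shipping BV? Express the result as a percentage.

Chain via Ridgefield Ventures LLC (R1): 80% × 30% = 24% of Granite Shipping BV.
Chain via Brightpath Manufacturing Inc. (R1): 45% × 20% = 9% of Granite Shipping BV.
Aggregating (R2): 24% + 9% = 33%.

33%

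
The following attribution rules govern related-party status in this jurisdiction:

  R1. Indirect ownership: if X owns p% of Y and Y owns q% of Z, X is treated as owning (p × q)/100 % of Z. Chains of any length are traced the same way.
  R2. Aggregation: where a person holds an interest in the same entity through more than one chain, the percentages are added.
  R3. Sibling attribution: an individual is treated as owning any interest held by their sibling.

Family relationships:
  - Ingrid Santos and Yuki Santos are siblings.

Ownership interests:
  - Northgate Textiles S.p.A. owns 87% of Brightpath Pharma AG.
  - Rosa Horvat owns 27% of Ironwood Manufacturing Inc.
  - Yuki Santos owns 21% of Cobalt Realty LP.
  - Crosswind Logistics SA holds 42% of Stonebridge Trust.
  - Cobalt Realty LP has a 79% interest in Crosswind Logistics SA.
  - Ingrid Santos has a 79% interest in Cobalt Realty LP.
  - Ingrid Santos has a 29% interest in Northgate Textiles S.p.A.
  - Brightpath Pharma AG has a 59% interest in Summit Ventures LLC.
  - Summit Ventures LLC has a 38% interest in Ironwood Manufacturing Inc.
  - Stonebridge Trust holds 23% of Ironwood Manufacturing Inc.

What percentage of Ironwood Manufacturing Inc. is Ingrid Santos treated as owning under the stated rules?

13.287966%

By sibling attribution (R3), Ingrid Santos is treated as also owning Yuki Santos's interest in Cobalt Realty LP, giving 79% + 21% = 100%.
Chain via Northgate Textiles S.p.A. → Brightpath Pharma AG → Summit Ventures LLC (R1): 29% × 87% × 59% × 38% = 5.656566% of Ironwood Manufacturing Inc.
Chain via Cobalt Realty LP → Crosswind Logistics SA → Stonebridge Trust (R1): 100% × 79% × 42% × 23% = 7.6314% of Ironwood Manufacturing Inc.
Aggregating (R2): 5.656566% + 7.6314% = 13.287966%.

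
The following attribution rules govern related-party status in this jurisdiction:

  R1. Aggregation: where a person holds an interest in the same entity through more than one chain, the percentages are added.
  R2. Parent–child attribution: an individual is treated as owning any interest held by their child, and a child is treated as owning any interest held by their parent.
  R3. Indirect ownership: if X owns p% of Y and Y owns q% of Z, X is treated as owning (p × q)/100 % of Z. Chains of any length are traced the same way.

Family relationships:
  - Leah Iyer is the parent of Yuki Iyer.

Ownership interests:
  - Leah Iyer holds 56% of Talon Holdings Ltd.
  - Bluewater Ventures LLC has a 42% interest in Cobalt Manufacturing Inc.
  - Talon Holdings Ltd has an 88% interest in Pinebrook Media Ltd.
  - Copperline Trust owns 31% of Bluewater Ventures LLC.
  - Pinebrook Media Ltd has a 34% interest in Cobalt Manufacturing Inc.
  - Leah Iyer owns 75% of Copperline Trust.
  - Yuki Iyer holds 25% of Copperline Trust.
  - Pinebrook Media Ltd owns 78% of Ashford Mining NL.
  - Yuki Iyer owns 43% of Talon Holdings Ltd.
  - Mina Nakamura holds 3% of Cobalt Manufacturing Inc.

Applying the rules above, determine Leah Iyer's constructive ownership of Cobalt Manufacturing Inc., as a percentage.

By parent–child attribution (R2), Leah Iyer is treated as also owning Yuki Iyer's interest in Copperline Trust, giving 75% + 25% = 100%.
By parent–child attribution (R2), Leah Iyer is treated as also owning Yuki Iyer's interest in Talon Holdings Ltd, giving 56% + 43% = 99%.
Chain via Copperline Trust → Bluewater Ventures LLC (R3): 100% × 31% × 42% = 13.02% of Cobalt Manufacturing Inc.
Chain via Talon Holdings Ltd → Pinebrook Media Ltd (R3): 99% × 88% × 34% = 29.6208% of Cobalt Manufacturing Inc.
Aggregating (R1): 13.02% + 29.6208% = 42.6408%.

42.6408%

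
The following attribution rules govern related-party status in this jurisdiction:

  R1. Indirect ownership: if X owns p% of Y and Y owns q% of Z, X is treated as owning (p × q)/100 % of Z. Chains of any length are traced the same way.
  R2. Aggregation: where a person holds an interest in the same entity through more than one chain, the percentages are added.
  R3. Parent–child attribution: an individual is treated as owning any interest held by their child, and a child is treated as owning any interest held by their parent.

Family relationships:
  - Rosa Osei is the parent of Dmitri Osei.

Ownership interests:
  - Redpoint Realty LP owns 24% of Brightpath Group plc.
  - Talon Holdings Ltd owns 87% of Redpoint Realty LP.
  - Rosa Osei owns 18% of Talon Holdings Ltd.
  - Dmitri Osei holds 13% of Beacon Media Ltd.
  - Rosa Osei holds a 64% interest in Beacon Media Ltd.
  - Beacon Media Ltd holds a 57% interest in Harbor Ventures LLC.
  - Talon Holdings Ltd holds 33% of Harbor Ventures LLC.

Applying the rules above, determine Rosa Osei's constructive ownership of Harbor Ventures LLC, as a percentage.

49.83%

By parent–child attribution (R3), Rosa Osei is treated as also owning Dmitri Osei's interest in Beacon Media Ltd, giving 64% + 13% = 77%.
Chain via Beacon Media Ltd (R1): 77% × 57% = 43.89% of Harbor Ventures LLC.
Chain via Talon Holdings Ltd (R1): 18% × 33% = 5.94% of Harbor Ventures LLC.
Aggregating (R2): 43.89% + 5.94% = 49.83%.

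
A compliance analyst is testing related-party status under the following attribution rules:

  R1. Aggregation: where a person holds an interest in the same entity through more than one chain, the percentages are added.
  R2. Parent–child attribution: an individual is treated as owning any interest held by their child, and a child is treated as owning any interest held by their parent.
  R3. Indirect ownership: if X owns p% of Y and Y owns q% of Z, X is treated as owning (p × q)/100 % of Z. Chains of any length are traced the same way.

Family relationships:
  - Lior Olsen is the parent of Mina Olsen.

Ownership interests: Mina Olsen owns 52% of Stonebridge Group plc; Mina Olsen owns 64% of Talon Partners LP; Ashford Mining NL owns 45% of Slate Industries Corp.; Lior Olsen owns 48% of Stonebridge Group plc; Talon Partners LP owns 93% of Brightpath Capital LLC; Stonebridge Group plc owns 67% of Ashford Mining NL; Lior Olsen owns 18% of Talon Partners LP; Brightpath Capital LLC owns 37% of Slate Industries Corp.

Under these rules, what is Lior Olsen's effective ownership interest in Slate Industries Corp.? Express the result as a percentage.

58.3662%

By parent–child attribution (R2), Lior Olsen is treated as also owning Mina Olsen's interest in Talon Partners LP, giving 18% + 64% = 82%.
By parent–child attribution (R2), Lior Olsen is treated as also owning Mina Olsen's interest in Stonebridge Group plc, giving 48% + 52% = 100%.
Chain via Talon Partners LP → Brightpath Capital LLC (R3): 82% × 93% × 37% = 28.2162% of Slate Industries Corp.
Chain via Stonebridge Group plc → Ashford Mining NL (R3): 100% × 67% × 45% = 30.15% of Slate Industries Corp.
Aggregating (R1): 28.2162% + 30.15% = 58.3662%.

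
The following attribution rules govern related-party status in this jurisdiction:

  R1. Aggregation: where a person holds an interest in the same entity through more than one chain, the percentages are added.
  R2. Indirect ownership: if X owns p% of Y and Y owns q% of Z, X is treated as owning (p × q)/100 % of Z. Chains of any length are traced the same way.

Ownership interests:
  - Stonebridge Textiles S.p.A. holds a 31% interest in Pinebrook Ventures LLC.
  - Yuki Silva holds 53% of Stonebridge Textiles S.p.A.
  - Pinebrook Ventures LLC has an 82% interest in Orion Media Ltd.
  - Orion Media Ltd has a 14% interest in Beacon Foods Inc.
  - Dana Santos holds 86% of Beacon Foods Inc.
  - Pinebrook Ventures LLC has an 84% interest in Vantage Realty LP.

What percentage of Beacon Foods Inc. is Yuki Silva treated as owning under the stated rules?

Chain via Stonebridge Textiles S.p.A. → Pinebrook Ventures LLC → Orion Media Ltd (R2): 53% × 31% × 82% × 14% = 1.886164% of Beacon Foods Inc.

1.886164%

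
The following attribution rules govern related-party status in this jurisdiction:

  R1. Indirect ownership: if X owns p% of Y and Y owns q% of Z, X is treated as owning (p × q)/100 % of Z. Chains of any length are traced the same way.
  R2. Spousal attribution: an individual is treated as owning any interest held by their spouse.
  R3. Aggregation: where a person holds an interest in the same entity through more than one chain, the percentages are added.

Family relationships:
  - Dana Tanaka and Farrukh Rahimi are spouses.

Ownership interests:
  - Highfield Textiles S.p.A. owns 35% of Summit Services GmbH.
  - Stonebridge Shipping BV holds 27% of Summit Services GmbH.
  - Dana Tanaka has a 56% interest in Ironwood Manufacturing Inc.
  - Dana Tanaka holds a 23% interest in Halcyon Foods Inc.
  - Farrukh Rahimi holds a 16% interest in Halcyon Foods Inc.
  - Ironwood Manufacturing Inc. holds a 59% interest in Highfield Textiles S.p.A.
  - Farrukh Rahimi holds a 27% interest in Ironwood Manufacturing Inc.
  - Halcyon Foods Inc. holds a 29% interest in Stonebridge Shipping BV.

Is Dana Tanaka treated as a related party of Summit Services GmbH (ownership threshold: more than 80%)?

No

By spousal attribution (R2), Dana Tanaka is treated as also owning Farrukh Rahimi's interest in Ironwood Manufacturing Inc, giving 56% + 27% = 83%.
By spousal attribution (R2), Dana Tanaka is treated as also owning Farrukh Rahimi's interest in Halcyon Foods Inc, giving 23% + 16% = 39%.
Chain via Ironwood Manufacturing Inc. → Highfield Textiles S.p.A. (R1): 83% × 59% × 35% = 17.1395% of Summit Services GmbH.
Chain via Halcyon Foods Inc. → Stonebridge Shipping BV (R1): 39% × 29% × 27% = 3.0537% of Summit Services GmbH.
Aggregating (R3): 17.1395% + 3.0537% = 20.1932%.
20.1932% does not exceed the 80% threshold, so Dana is not a related party to Summit Services GmbH.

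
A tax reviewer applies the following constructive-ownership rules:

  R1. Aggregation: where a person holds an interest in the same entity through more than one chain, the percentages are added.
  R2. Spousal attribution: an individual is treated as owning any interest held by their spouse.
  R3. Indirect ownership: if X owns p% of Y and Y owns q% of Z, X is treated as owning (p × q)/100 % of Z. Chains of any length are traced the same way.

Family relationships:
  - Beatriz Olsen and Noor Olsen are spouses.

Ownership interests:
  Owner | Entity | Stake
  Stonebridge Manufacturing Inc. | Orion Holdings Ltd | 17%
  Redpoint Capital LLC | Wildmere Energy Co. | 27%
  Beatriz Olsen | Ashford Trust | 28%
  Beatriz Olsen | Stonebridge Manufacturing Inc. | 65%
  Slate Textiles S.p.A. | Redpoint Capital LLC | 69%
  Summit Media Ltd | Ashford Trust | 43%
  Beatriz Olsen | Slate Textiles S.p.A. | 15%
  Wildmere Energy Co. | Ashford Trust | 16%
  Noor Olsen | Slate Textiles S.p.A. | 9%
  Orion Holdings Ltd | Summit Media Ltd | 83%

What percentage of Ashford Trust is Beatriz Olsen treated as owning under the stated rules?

By spousal attribution (R2), Beatriz Olsen is treated as also owning Noor Olsen's interest in Slate Textiles S.p.A, giving 15% + 9% = 24%.
Chain via Slate Textiles S.p.A. → Redpoint Capital LLC → Wildmere Energy Co. (R3): 24% × 69% × 27% × 16% = 0.715392% of Ashford Trust.
Chain via Stonebridge Manufacturing Inc. → Orion Holdings Ltd → Summit Media Ltd (R3): 65% × 17% × 83% × 43% = 3.943745% of Ashford Trust.
Direct interest in Ashford Trust: 28%.
Aggregating (R1): 0.715392% + 3.943745% + 28% = 32.659137%.

32.659137%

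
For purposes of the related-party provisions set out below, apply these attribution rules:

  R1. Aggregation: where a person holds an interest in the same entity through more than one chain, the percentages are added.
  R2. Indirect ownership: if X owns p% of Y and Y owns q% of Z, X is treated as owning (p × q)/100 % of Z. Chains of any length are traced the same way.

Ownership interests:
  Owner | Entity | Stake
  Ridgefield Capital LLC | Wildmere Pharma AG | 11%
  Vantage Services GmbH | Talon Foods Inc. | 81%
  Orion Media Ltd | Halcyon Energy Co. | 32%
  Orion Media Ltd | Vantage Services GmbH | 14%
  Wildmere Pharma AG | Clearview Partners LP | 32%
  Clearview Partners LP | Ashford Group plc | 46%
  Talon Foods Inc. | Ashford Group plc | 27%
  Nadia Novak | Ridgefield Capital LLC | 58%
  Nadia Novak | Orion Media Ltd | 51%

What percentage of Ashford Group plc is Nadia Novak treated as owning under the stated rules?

Chain via Orion Media Ltd → Vantage Services GmbH → Talon Foods Inc. (R2): 51% × 14% × 81% × 27% = 1.561518% of Ashford Group plc.
Chain via Ridgefield Capital LLC → Wildmere Pharma AG → Clearview Partners LP (R2): 58% × 11% × 32% × 46% = 0.939136% of Ashford Group plc.
Aggregating (R1): 1.561518% + 0.939136% = 2.500654%.

2.500654%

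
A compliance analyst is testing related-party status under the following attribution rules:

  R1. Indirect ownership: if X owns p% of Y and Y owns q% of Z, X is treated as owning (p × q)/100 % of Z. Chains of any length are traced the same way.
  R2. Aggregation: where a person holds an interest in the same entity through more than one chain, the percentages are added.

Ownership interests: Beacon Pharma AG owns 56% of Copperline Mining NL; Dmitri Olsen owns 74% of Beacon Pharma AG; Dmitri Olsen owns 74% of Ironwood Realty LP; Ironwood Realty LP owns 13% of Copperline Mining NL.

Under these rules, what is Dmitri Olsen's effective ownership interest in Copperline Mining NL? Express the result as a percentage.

51.06%

Chain via Beacon Pharma AG (R1): 74% × 56% = 41.44% of Copperline Mining NL.
Chain via Ironwood Realty LP (R1): 74% × 13% = 9.62% of Copperline Mining NL.
Aggregating (R2): 41.44% + 9.62% = 51.06%.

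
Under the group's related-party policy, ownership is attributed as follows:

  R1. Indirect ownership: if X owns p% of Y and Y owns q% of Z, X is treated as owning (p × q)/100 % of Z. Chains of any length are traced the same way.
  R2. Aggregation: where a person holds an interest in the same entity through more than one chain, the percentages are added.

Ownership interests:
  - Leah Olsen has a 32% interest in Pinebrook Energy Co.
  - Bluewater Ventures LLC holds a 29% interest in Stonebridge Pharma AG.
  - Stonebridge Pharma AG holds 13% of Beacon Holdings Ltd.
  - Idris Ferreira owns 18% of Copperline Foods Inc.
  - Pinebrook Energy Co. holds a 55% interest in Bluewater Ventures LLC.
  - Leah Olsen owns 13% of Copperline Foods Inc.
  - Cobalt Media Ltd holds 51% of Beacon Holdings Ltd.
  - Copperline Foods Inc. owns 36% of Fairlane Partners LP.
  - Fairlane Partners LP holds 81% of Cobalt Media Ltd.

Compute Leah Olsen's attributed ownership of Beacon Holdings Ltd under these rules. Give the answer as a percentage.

2.596828%

Chain via Copperline Foods Inc. → Fairlane Partners LP → Cobalt Media Ltd (R1): 13% × 36% × 81% × 51% = 1.933308% of Beacon Holdings Ltd.
Chain via Pinebrook Energy Co. → Bluewater Ventures LLC → Stonebridge Pharma AG (R1): 32% × 55% × 29% × 13% = 0.66352% of Beacon Holdings Ltd.
Aggregating (R2): 1.933308% + 0.66352% = 2.596828%.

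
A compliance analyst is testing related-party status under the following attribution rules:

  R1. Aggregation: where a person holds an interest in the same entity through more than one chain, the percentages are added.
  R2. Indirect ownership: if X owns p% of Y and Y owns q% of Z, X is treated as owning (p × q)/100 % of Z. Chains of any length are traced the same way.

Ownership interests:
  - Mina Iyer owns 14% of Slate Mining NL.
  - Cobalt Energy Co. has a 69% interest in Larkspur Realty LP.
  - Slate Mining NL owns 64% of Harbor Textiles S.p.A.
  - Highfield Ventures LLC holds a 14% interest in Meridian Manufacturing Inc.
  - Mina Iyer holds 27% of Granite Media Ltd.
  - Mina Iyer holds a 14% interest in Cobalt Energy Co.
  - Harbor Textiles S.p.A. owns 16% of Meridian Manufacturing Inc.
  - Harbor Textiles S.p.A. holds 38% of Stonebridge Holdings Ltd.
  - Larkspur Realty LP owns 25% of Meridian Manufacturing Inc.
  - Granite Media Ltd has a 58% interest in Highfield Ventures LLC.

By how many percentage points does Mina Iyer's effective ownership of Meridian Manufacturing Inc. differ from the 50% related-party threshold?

43.959

Chain via Slate Mining NL → Harbor Textiles S.p.A. (R2): 14% × 64% × 16% = 1.4336% of Meridian Manufacturing Inc.
Chain via Cobalt Energy Co. → Larkspur Realty LP (R2): 14% × 69% × 25% = 2.415% of Meridian Manufacturing Inc.
Chain via Granite Media Ltd → Highfield Ventures LLC (R2): 27% × 58% × 14% = 2.1924% of Meridian Manufacturing Inc.
Aggregating (R1): 1.4336% + 2.415% + 2.1924% = 6.041%.
6.041% falls short of the 50% threshold by 43.959 percentage points.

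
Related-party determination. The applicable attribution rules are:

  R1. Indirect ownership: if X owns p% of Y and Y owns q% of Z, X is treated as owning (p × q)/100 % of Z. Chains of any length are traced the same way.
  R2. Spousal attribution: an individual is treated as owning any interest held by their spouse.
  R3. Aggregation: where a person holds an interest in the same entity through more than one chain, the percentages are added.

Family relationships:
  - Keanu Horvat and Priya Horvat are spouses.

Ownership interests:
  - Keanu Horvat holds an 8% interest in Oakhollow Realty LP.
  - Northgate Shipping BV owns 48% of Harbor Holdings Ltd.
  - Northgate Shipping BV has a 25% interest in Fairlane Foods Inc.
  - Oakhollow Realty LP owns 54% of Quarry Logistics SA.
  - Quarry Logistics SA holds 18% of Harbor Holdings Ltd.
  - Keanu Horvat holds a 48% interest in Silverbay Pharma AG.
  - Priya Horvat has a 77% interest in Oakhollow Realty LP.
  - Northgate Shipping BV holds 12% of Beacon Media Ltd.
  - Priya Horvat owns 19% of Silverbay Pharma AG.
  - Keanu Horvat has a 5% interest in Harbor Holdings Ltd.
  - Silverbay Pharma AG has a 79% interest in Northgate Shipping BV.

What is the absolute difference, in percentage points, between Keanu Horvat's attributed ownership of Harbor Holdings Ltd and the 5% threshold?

33.6684

By spousal attribution (R2), Keanu Horvat is treated as also owning Priya Horvat's interest in Oakhollow Realty LP, giving 8% + 77% = 85%.
By spousal attribution (R2), Keanu Horvat is treated as also owning Priya Horvat's interest in Silverbay Pharma AG, giving 48% + 19% = 67%.
Chain via Oakhollow Realty LP → Quarry Logistics SA (R1): 85% × 54% × 18% = 8.262% of Harbor Holdings Ltd.
Chain via Silverbay Pharma AG → Northgate Shipping BV (R1): 67% × 79% × 48% = 25.4064% of Harbor Holdings Ltd.
Direct interest in Harbor Holdings Ltd: 5%.
Aggregating (R3): 8.262% + 25.4064% + 5% = 38.6684%.
38.6684% exceeds the 5% threshold by 33.6684 percentage points.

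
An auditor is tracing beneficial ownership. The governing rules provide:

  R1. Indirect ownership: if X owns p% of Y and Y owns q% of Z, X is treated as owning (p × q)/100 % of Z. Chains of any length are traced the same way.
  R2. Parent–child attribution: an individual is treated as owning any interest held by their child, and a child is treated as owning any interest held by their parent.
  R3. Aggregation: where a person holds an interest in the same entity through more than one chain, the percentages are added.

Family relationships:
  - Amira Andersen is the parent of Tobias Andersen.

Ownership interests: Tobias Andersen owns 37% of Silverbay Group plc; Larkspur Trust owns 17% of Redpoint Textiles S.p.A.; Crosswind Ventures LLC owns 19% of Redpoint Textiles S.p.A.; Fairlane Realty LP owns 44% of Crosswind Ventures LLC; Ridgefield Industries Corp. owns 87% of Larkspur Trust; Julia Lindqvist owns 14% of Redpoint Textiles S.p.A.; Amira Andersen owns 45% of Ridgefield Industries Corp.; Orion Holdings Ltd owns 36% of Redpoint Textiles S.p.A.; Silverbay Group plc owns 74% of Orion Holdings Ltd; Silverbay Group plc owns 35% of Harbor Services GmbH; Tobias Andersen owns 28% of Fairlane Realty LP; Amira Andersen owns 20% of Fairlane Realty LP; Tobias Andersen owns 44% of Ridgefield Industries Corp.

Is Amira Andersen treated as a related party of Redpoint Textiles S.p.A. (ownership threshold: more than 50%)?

No

By parent–child attribution (R2), Amira Andersen is treated as also owning Tobias Andersen's interest in Fairlane Realty LP, giving 20% + 28% = 48%.
By parent–child attribution (R2), Amira Andersen is treated as also owning Tobias Andersen's interest in Ridgefield Industries Corp, giving 45% + 44% = 89%.
By parent–child attribution (R2), Amira Andersen is treated as owning Tobias Andersen's 37% interest in Silverbay Group plc.
Chain via Fairlane Realty LP → Crosswind Ventures LLC (R1): 48% × 44% × 19% = 4.0128% of Redpoint Textiles S.p.A.
Chain via Ridgefield Industries Corp. → Larkspur Trust (R1): 89% × 87% × 17% = 13.1631% of Redpoint Textiles S.p.A.
Chain via Silverbay Group plc → Orion Holdings Ltd (R1): 37% × 74% × 36% = 9.8568% of Redpoint Textiles S.p.A.
Aggregating (R3): 4.0128% + 13.1631% + 9.8568% = 27.0327%.
27.0327% does not exceed the 50% threshold, so Amira is not a related party to Redpoint Textiles S.p.A.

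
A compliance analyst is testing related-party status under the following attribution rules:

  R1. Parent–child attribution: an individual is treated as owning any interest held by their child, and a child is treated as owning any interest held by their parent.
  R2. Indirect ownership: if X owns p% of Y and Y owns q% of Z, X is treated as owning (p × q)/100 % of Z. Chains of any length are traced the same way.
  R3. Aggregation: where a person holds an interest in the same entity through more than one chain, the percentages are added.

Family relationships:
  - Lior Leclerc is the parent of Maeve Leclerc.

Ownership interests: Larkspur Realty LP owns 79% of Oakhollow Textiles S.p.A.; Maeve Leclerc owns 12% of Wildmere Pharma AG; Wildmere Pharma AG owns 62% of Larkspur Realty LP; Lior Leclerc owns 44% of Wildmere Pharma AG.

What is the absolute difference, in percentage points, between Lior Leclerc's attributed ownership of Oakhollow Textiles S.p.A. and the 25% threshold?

2.4288

By parent–child attribution (R1), Lior Leclerc is treated as also owning Maeve Leclerc's interest in Wildmere Pharma AG, giving 44% + 12% = 56%.
Chain via Wildmere Pharma AG → Larkspur Realty LP (R2): 56% × 62% × 79% = 27.4288% of Oakhollow Textiles S.p.A.
27.4288% exceeds the 25% threshold by 2.4288 percentage points.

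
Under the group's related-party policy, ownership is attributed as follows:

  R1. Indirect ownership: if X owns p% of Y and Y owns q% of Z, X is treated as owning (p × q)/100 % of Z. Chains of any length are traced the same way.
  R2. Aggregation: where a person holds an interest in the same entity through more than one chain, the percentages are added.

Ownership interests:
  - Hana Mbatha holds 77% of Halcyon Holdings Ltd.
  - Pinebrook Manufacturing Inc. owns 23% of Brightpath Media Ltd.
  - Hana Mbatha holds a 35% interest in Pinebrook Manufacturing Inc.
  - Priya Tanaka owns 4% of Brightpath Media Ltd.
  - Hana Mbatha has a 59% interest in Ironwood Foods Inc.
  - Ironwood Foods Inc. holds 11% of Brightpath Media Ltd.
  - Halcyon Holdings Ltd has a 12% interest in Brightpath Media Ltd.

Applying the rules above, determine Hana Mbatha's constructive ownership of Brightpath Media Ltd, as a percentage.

23.78%

Chain via Halcyon Holdings Ltd (R1): 77% × 12% = 9.24% of Brightpath Media Ltd.
Chain via Ironwood Foods Inc. (R1): 59% × 11% = 6.49% of Brightpath Media Ltd.
Chain via Pinebrook Manufacturing Inc. (R1): 35% × 23% = 8.05% of Brightpath Media Ltd.
Aggregating (R2): 9.24% + 6.49% + 8.05% = 23.78%.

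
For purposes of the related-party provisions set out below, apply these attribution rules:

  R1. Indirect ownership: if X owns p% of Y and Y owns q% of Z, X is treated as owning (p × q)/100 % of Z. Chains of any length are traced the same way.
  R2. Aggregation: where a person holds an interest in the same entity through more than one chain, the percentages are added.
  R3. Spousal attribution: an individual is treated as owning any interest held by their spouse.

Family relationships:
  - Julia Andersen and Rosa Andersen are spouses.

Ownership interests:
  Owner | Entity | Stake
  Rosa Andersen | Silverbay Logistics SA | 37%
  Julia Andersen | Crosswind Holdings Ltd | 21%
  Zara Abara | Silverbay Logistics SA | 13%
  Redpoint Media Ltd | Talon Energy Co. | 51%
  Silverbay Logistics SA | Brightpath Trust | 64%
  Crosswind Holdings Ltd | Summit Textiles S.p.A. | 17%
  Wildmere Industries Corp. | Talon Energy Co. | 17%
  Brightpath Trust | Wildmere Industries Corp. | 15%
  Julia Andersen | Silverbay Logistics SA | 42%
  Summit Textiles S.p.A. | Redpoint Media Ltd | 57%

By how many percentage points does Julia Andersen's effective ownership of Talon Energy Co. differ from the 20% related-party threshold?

17.672921

By spousal attribution (R3), Julia Andersen is treated as also owning Rosa Andersen's interest in Silverbay Logistics SA, giving 42% + 37% = 79%.
Chain via Crosswind Holdings Ltd → Summit Textiles S.p.A. → Redpoint Media Ltd (R1): 21% × 17% × 57% × 51% = 1.037799% of Talon Energy Co.
Chain via Silverbay Logistics SA → Brightpath Trust → Wildmere Industries Corp. (R1): 79% × 64% × 15% × 17% = 1.28928% of Talon Energy Co.
Aggregating (R2): 1.037799% + 1.28928% = 2.327079%.
2.327079% falls short of the 20% threshold by 17.672921 percentage points.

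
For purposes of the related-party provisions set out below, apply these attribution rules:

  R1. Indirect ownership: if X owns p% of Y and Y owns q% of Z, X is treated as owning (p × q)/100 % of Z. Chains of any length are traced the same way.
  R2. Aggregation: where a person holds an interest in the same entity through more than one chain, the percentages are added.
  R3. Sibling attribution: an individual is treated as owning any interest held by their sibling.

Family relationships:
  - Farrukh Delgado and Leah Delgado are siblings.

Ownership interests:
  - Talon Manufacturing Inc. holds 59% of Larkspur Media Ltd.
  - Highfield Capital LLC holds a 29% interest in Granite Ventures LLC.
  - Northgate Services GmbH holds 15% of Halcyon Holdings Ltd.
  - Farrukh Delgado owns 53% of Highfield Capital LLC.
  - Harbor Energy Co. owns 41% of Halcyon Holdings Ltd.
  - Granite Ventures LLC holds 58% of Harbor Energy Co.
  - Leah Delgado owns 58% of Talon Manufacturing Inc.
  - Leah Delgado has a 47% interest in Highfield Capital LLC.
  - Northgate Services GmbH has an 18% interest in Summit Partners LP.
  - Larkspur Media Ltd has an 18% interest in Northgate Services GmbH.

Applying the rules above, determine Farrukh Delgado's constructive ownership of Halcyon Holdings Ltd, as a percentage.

By sibling attribution (R3), Farrukh Delgado is treated as also owning Leah Delgado's interest in Highfield Capital LLC, giving 53% + 47% = 100%.
By sibling attribution (R3), Farrukh Delgado is treated as owning Leah Delgado's 58% interest in Talon Manufacturing Inc.
Chain via Highfield Capital LLC → Granite Ventures LLC → Harbor Energy Co. (R1): 100% × 29% × 58% × 41% = 6.8962% of Halcyon Holdings Ltd.
Chain via Talon Manufacturing Inc. → Larkspur Media Ltd → Northgate Services GmbH (R1): 58% × 59% × 18% × 15% = 0.92394% of Halcyon Holdings Ltd.
Aggregating (R2): 6.8962% + 0.92394% = 7.82014%.

7.82014%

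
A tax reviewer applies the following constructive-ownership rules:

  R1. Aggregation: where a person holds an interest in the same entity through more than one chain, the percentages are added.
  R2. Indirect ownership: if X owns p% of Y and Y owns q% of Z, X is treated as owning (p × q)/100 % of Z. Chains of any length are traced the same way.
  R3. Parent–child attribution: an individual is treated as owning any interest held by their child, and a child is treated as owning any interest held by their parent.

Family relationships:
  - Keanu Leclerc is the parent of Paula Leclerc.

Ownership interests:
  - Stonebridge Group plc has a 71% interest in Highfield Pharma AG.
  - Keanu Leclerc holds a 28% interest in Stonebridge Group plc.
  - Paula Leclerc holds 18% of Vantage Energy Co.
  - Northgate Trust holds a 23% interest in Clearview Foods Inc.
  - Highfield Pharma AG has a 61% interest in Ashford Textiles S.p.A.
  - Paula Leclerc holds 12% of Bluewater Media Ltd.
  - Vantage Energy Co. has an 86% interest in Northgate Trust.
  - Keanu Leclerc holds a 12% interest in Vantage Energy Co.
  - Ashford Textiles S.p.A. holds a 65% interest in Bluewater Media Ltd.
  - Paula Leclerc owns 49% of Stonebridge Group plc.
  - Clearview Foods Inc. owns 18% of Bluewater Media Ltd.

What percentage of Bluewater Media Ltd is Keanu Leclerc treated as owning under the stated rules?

34.744775%

By parent–child attribution (R3), Keanu Leclerc is treated as also owning Paula Leclerc's interest in Vantage Energy Co, giving 12% + 18% = 30%.
By parent–child attribution (R3), Keanu Leclerc is treated as also owning Paula Leclerc's interest in Stonebridge Group plc, giving 28% + 49% = 77%.
By parent–child attribution (R3), Keanu Leclerc is treated as owning Paula Leclerc's 12% interest in Bluewater Media Ltd.
Chain via Vantage Energy Co. → Northgate Trust → Clearview Foods Inc. (R2): 30% × 86% × 23% × 18% = 1.06812% of Bluewater Media Ltd.
Chain via Stonebridge Group plc → Highfield Pharma AG → Ashford Textiles S.p.A. (R2): 77% × 71% × 61% × 65% = 21.676655% of Bluewater Media Ltd.
Direct interest in Bluewater Media Ltd: 12%.
Aggregating (R1): 1.06812% + 21.676655% + 12% = 34.744775%.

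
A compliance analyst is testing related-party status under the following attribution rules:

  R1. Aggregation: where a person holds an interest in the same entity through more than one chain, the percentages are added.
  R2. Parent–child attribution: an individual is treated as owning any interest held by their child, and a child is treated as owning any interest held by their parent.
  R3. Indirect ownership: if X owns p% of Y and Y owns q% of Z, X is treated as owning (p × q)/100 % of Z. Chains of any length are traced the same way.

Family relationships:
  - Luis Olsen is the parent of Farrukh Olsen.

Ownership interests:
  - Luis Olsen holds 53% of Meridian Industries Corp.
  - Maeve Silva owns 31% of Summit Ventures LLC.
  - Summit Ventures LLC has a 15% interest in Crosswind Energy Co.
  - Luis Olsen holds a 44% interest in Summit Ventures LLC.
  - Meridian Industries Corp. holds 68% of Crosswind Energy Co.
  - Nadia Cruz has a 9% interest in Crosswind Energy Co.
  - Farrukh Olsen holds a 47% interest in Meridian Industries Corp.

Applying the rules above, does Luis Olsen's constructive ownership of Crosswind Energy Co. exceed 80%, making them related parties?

No

By parent–child attribution (R2), Luis Olsen is treated as also owning Farrukh Olsen's interest in Meridian Industries Corp, giving 53% + 47% = 100%.
Chain via Meridian Industries Corp. (R3): 100% × 68% = 68% of Crosswind Energy Co.
Chain via Summit Ventures LLC (R3): 44% × 15% = 6.6% of Crosswind Energy Co.
Aggregating (R1): 68% + 6.6% = 74.6%.
74.6% does not exceed the 80% threshold, so Luis is not a related party to Crosswind Energy Co.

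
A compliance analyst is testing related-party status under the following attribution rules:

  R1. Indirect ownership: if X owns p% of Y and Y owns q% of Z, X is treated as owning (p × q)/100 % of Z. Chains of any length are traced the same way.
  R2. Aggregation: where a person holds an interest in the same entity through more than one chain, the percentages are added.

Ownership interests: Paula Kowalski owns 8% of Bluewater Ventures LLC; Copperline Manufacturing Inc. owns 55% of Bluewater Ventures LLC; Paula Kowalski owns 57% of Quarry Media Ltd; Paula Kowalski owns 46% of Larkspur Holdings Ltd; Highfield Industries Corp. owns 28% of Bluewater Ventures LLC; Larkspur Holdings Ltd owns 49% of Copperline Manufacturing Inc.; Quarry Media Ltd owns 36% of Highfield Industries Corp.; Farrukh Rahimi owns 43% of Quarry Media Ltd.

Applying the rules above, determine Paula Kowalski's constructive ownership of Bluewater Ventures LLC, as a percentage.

Chain via Larkspur Holdings Ltd → Copperline Manufacturing Inc. (R1): 46% × 49% × 55% = 12.397% of Bluewater Ventures LLC.
Chain via Quarry Media Ltd → Highfield Industries Corp. (R1): 57% × 36% × 28% = 5.7456% of Bluewater Ventures LLC.
Direct interest in Bluewater Ventures LLC: 8%.
Aggregating (R2): 12.397% + 5.7456% + 8% = 26.1426%.

26.1426%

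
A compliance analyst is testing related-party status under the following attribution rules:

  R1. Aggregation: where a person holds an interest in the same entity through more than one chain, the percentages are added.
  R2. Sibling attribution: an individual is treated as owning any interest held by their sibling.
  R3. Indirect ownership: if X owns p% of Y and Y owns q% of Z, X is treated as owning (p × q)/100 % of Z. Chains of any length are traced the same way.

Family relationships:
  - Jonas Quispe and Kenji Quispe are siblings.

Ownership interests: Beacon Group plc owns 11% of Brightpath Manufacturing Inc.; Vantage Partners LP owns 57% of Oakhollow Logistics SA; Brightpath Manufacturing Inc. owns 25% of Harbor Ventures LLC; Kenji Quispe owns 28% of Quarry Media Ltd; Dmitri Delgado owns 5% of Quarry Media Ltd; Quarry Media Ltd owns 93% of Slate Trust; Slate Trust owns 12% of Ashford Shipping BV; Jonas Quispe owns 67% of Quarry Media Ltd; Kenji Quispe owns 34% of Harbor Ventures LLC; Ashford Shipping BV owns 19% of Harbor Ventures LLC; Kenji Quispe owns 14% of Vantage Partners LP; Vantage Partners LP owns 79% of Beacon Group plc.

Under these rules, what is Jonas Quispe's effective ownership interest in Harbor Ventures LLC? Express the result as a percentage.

36.31853%

By sibling attribution (R2), Jonas Quispe is treated as also owning Kenji Quispe's interest in Quarry Media Ltd, giving 67% + 28% = 95%.
By sibling attribution (R2), Jonas Quispe is treated as owning Kenji Quispe's 14% interest in Vantage Partners LP.
By sibling attribution (R2), Jonas Quispe is treated as owning Kenji Quispe's 34% interest in Harbor Ventures LLC.
Chain via Quarry Media Ltd → Slate Trust → Ashford Shipping BV (R3): 95% × 93% × 12% × 19% = 2.01438% of Harbor Ventures LLC.
Chain via Vantage Partners LP → Beacon Group plc → Brightpath Manufacturing Inc. (R3): 14% × 79% × 11% × 25% = 0.30415% of Harbor Ventures LLC.
Direct interest in Harbor Ventures LLC: 34%.
Aggregating (R1): 2.01438% + 0.30415% + 34% = 36.31853%.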